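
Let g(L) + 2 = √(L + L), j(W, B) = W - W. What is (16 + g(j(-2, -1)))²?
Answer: 196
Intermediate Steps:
j(W, B) = 0
g(L) = -2 + √2*√L (g(L) = -2 + √(L + L) = -2 + √(2*L) = -2 + √2*√L)
(16 + g(j(-2, -1)))² = (16 + (-2 + √2*√0))² = (16 + (-2 + √2*0))² = (16 + (-2 + 0))² = (16 - 2)² = 14² = 196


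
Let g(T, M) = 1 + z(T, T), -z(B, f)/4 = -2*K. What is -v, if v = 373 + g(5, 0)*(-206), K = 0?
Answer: -167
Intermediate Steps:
z(B, f) = 0 (z(B, f) = -(-8)*0 = -4*0 = 0)
g(T, M) = 1 (g(T, M) = 1 + 0 = 1)
v = 167 (v = 373 + 1*(-206) = 373 - 206 = 167)
-v = -1*167 = -167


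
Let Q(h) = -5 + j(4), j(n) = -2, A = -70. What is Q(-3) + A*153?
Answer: -10717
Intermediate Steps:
Q(h) = -7 (Q(h) = -5 - 2 = -7)
Q(-3) + A*153 = -7 - 70*153 = -7 - 10710 = -10717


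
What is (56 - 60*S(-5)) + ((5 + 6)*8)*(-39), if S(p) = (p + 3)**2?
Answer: -3616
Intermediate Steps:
S(p) = (3 + p)**2
(56 - 60*S(-5)) + ((5 + 6)*8)*(-39) = (56 - 60*(3 - 5)**2) + ((5 + 6)*8)*(-39) = (56 - 60*(-2)**2) + (11*8)*(-39) = (56 - 60*4) + 88*(-39) = (56 - 240) - 3432 = -184 - 3432 = -3616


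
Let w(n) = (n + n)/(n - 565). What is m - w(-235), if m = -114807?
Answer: -9184607/80 ≈ -1.1481e+5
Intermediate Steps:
w(n) = 2*n/(-565 + n) (w(n) = (2*n)/(-565 + n) = 2*n/(-565 + n))
m - w(-235) = -114807 - 2*(-235)/(-565 - 235) = -114807 - 2*(-235)/(-800) = -114807 - 2*(-235)*(-1)/800 = -114807 - 1*47/80 = -114807 - 47/80 = -9184607/80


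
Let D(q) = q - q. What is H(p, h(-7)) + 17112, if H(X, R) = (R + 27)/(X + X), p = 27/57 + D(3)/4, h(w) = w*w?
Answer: 154730/9 ≈ 17192.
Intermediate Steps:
D(q) = 0
h(w) = w²
p = 9/19 (p = 27/57 + 0/4 = 27*(1/57) + 0*(¼) = 9/19 + 0 = 9/19 ≈ 0.47368)
H(X, R) = (27 + R)/(2*X) (H(X, R) = (27 + R)/((2*X)) = (27 + R)*(1/(2*X)) = (27 + R)/(2*X))
H(p, h(-7)) + 17112 = (27 + (-7)²)/(2*(9/19)) + 17112 = (½)*(19/9)*(27 + 49) + 17112 = (½)*(19/9)*76 + 17112 = 722/9 + 17112 = 154730/9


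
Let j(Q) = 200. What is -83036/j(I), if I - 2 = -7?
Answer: -20759/50 ≈ -415.18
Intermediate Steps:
I = -5 (I = 2 - 7 = -5)
-83036/j(I) = -83036/200 = -83036*1/200 = -20759/50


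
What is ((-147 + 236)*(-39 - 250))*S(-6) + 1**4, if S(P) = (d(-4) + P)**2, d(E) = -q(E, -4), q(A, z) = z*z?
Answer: -12448963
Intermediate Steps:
q(A, z) = z**2
d(E) = -16 (d(E) = -1*(-4)**2 = -1*16 = -16)
S(P) = (-16 + P)**2
((-147 + 236)*(-39 - 250))*S(-6) + 1**4 = ((-147 + 236)*(-39 - 250))*(-16 - 6)**2 + 1**4 = (89*(-289))*(-22)**2 + 1 = -25721*484 + 1 = -12448964 + 1 = -12448963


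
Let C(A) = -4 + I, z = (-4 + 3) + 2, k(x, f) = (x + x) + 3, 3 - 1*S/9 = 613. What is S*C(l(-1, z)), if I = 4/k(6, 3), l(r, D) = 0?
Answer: 20496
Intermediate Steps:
S = -5490 (S = 27 - 9*613 = 27 - 5517 = -5490)
k(x, f) = 3 + 2*x (k(x, f) = 2*x + 3 = 3 + 2*x)
z = 1 (z = -1 + 2 = 1)
I = 4/15 (I = 4/(3 + 2*6) = 4/(3 + 12) = 4/15 ≈ 0.26667)
C(A) = -56/15 (C(A) = -4 + 4/15 = -56/15)
S*C(l(-1, z)) = -5490*(-56/15) = 20496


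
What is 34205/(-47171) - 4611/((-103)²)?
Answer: -580386326/500437139 ≈ -1.1598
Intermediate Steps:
34205/(-47171) - 4611/((-103)²) = 34205*(-1/47171) - 4611/10609 = -34205/47171 - 4611*1/10609 = -34205/47171 - 4611/10609 = -580386326/500437139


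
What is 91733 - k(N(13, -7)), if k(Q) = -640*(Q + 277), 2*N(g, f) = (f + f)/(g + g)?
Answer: 3494929/13 ≈ 2.6884e+5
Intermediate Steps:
N(g, f) = f/(2*g) (N(g, f) = ((f + f)/(g + g))/2 = ((2*f)/((2*g)))/2 = ((2*f)*(1/(2*g)))/2 = (f/g)/2 = f/(2*g))
k(Q) = -177280 - 640*Q (k(Q) = -640*(277 + Q) = -177280 - 640*Q)
91733 - k(N(13, -7)) = 91733 - (-177280 - 320*(-7)/13) = 91733 - (-177280 - 640*(-7/26)) = 91733 - (-177280 + 2240/13) = 91733 - 1*(-2302400/13) = 91733 + 2302400/13 = 3494929/13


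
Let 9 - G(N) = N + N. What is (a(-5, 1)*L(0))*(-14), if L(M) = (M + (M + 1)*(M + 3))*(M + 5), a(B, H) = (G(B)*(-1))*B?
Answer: -19950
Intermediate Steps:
G(N) = 9 - 2*N (G(N) = 9 - (N + N) = 9 - 2*N)
a(B, H) = B*(-9 + 2*B) (a(B, H) = ((9 - 2*B)*(-1))*B = (-9 + 2*B)*B = B*(-9 + 2*B))
L(M) = (5 + M)*(M + (1 + M)*(3 + M)) (L(M) = (M + (1 + M)*(3 + M))*(5 + M) = (5 + M)*(M + (1 + M)*(3 + M)))
(a(-5, 1)*L(0))*(-14) = ((-5*(-9 + 2*(-5)))*(15 + 0³ + 10*0² + 28*0))*(-14) = ((-5*(-9 - 10))*(15 + 0 + 10*0 + 0))*(-14) = ((-5*(-19))*(15 + 0 + 0 + 0))*(-14) = (95*15)*(-14) = 1425*(-14) = -19950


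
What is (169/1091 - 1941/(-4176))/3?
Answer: 941125/4556016 ≈ 0.20657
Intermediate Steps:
(169/1091 - 1941/(-4176))/3 = (169*(1/1091) - 1941*(-1/4176))*(⅓) = (169/1091 + 647/1392)*(⅓) = (941125/1518672)*(⅓) = 941125/4556016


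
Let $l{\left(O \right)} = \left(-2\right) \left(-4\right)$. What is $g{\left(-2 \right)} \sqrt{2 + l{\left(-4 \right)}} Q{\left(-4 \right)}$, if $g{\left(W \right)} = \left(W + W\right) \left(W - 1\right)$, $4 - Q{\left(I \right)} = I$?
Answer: $96 \sqrt{10} \approx 303.58$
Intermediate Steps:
$Q{\left(I \right)} = 4 - I$
$g{\left(W \right)} = 2 W \left(-1 + W\right)$
$l{\left(O \right)} = 8$
$g{\left(-2 \right)} \sqrt{2 + l{\left(-4 \right)}} Q{\left(-4 \right)} = 2 \left(-2\right) \left(-1 - 2\right) \sqrt{2 + 8} \left(4 - -4\right) = 2 \left(-2\right) \left(-3\right) \sqrt{10} \left(4 + 4\right) = 12 \sqrt{10} \cdot 8 = 96 \sqrt{10}$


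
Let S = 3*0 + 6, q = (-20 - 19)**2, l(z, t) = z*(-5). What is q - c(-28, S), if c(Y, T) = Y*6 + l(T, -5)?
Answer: 1719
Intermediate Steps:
l(z, t) = -5*z
q = 1521 (q = (-39)**2 = 1521)
S = 6 (S = 0 + 6 = 6)
c(Y, T) = -5*T + 6*Y (c(Y, T) = Y*6 - 5*T = 6*Y - 5*T = -5*T + 6*Y)
q - c(-28, S) = 1521 - (-5*6 + 6*(-28)) = 1521 - (-30 - 168) = 1521 - 1*(-198) = 1521 + 198 = 1719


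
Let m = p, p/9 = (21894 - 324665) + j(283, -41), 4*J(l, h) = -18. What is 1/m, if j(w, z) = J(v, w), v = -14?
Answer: -2/5449959 ≈ -3.6698e-7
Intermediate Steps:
J(l, h) = -9/2 (J(l, h) = (¼)*(-18) = -9/2)
j(w, z) = -9/2
p = -5449959/2 (p = 9*((21894 - 324665) - 9/2) = 9*(-302771 - 9/2) = 9*(-605551/2) = -5449959/2 ≈ -2.7250e+6)
m = -5449959/2 ≈ -2.7250e+6
1/m = 1/(-5449959/2) = -2/5449959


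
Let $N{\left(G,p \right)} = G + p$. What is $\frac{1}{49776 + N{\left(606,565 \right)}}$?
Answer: $\frac{1}{50947} \approx 1.9628 \cdot 10^{-5}$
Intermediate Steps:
$\frac{1}{49776 + N{\left(606,565 \right)}} = \frac{1}{49776 + \left(606 + 565\right)} = \frac{1}{49776 + 1171} = \frac{1}{50947}$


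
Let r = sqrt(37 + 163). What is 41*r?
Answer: 410*sqrt(2) ≈ 579.83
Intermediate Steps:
r = 10*sqrt(2) (r = sqrt(200) = 10*sqrt(2) ≈ 14.142)
41*r = 41*(10*sqrt(2)) = 410*sqrt(2)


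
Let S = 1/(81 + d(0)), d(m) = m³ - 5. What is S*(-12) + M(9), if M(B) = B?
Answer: 168/19 ≈ 8.8421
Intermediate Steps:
d(m) = -5 + m³
S = 1/76 (S = 1/(81 + (-5 + 0³)) = 1/(81 + (-5 + 0)) = 1/(81 - 5) = 1/76 ≈ 0.013158)
S*(-12) + M(9) = (1/76)*(-12) + 9 = -3/19 + 9 = 168/19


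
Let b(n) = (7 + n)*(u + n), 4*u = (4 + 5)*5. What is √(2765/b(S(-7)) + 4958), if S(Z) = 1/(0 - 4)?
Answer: √48958338/99 ≈ 70.677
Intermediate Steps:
u = 45/4 (u = ((4 + 5)*5)/4 = (9*5)/4 = (¼)*45 = 45/4 ≈ 11.250)
S(Z) = -¼ (S(Z) = 1/(-4) = -¼)
b(n) = (7 + n)*(45/4 + n)
√(2765/b(S(-7)) + 4958) = √(2765/(315/4 + (-¼)² + (73/4)*(-¼)) + 4958) = √(2765/(315/4 + 1/16 - 73/16) + 4958) = √(2765/(297/4) + 4958) = √(2765*(4/297) + 4958) = √(11060/297 + 4958) = √(1483586/297) = √48958338/99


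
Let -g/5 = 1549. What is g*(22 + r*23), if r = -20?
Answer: 3392310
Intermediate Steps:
g = -7745 (g = -5*1549 = -7745)
g*(22 + r*23) = -7745*(22 - 20*23) = -7745*(22 - 460) = -7745*(-438) = 3392310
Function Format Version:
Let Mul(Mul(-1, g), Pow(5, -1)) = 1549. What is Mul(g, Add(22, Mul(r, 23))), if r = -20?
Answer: 3392310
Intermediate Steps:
g = -7745 (g = Mul(-5, 1549) = -7745)
Mul(g, Add(22, Mul(r, 23))) = Mul(-7745, Add(22, Mul(-20, 23))) = Mul(-7745, Add(22, -460)) = Mul(-7745, -438) = 3392310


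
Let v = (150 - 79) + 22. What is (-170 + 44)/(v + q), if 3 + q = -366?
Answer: 21/46 ≈ 0.45652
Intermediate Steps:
q = -369 (q = -3 - 366 = -369)
v = 93 (v = 71 + 22 = 93)
(-170 + 44)/(v + q) = (-170 + 44)/(93 - 369) = -126/(-276) = -126*(-1/276) = 21/46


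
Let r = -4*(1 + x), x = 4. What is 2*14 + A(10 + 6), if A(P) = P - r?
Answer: 64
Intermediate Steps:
r = -20 (r = -4*(1 + 4) = -4*5 = -20)
A(P) = 20 + P (A(P) = P - 1*(-20) = P + 20 = 20 + P)
2*14 + A(10 + 6) = 2*14 + (20 + (10 + 6)) = 28 + (20 + 16) = 28 + 36 = 64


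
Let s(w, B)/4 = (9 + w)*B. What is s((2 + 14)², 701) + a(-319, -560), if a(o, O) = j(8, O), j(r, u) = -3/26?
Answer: 19319557/26 ≈ 7.4306e+5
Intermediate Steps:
j(r, u) = -3/26 (j(r, u) = -3*1/26 = -3/26)
s(w, B) = 4*B*(9 + w) (s(w, B) = 4*((9 + w)*B) = 4*(B*(9 + w)) = 4*B*(9 + w))
a(o, O) = -3/26
s((2 + 14)², 701) + a(-319, -560) = 4*701*(9 + (2 + 14)²) - 3/26 = 4*701*(9 + 16²) - 3/26 = 4*701*(9 + 256) - 3/26 = 4*701*265 - 3/26 = 743060 - 3/26 = 19319557/26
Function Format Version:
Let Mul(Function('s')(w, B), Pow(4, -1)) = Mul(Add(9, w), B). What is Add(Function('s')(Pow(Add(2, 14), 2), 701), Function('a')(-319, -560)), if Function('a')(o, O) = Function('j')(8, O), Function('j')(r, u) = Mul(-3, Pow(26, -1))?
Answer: Rational(19319557, 26) ≈ 7.4306e+5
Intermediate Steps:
Function('j')(r, u) = Rational(-3, 26) (Function('j')(r, u) = Mul(-3, Rational(1, 26)) = Rational(-3, 26))
Function('s')(w, B) = Mul(4, B, Add(9, w)) (Function('s')(w, B) = Mul(4, Mul(Add(9, w), B)) = Mul(4, Mul(B, Add(9, w))) = Mul(4, B, Add(9, w)))
Function('a')(o, O) = Rational(-3, 26)
Add(Function('s')(Pow(Add(2, 14), 2), 701), Function('a')(-319, -560)) = Add(Mul(4, 701, Add(9, Pow(Add(2, 14), 2))), Rational(-3, 26)) = Add(Mul(4, 701, Add(9, Pow(16, 2))), Rational(-3, 26)) = Add(Mul(4, 701, Add(9, 256)), Rational(-3, 26)) = Add(Mul(4, 701, 265), Rational(-3, 26)) = Add(743060, Rational(-3, 26)) = Rational(19319557, 26)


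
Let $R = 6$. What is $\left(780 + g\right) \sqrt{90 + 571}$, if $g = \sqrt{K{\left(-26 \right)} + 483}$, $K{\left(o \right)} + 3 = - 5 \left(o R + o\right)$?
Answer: $\sqrt{661} \left(780 + \sqrt{1390}\right) \approx 21012.0$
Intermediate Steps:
$K{\left(o \right)} = -3 - 35 o$ ($K{\left(o \right)} = -3 - 5 \left(o 6 + o\right) = -3 - 5 \left(6 o + o\right) = -3 - 5 \cdot 7 o = -3 - 35 o$)
$g = \sqrt{1390}$ ($g = \sqrt{\left(-3 - -910\right) + 483} = \sqrt{\left(-3 + 910\right) + 483} = \sqrt{907 + 483} = \sqrt{1390} \approx 37.283$)
$\left(780 + g\right) \sqrt{90 + 571} = \left(780 + \sqrt{1390}\right) \sqrt{90 + 571} = \left(780 + \sqrt{1390}\right) \sqrt{661} = \sqrt{661} \left(780 + \sqrt{1390}\right)$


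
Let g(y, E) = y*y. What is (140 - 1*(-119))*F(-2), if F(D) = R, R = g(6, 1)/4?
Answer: 2331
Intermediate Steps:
g(y, E) = y**2
R = 9 (R = 6**2/4 = 36*(1/4) = 9)
F(D) = 9
(140 - 1*(-119))*F(-2) = (140 - 1*(-119))*9 = (140 + 119)*9 = 259*9 = 2331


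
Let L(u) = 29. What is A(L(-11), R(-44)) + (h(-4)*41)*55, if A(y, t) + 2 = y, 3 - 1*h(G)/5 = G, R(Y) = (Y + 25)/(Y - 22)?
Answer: 78952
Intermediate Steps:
R(Y) = (25 + Y)/(-22 + Y)
h(G) = 15 - 5*G
A(y, t) = -2 + y
A(L(-11), R(-44)) + (h(-4)*41)*55 = (-2 + 29) + ((15 - 5*(-4))*41)*55 = 27 + ((15 + 20)*41)*55 = 27 + (35*41)*55 = 27 + 1435*55 = 27 + 78925 = 78952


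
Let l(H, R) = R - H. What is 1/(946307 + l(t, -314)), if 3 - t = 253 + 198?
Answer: 1/946441 ≈ 1.0566e-6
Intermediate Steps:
t = -448 (t = 3 - (253 + 198) = 3 - 1*451 = 3 - 451 = -448)
1/(946307 + l(t, -314)) = 1/(946307 + (-314 - 1*(-448))) = 1/(946307 + (-314 + 448)) = 1/(946307 + 134) = 1/946441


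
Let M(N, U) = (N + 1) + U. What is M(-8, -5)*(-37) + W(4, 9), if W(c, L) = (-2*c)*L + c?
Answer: 376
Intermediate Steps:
W(c, L) = c - 2*L*c (W(c, L) = -2*L*c + c = c - 2*L*c)
M(N, U) = 1 + N + U (M(N, U) = (1 + N) + U = 1 + N + U)
M(-8, -5)*(-37) + W(4, 9) = (1 - 8 - 5)*(-37) + 4*(1 - 2*9) = -12*(-37) + 4*(1 - 18) = 444 + 4*(-17) = 444 - 68 = 376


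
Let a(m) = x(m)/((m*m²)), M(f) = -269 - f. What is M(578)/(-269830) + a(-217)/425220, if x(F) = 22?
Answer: 760380433199/242235481252695 ≈ 0.0031390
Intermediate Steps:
a(m) = 22/m³ (a(m) = 22/((m*m²)) = 22/(m³) = 22/m³)
M(578)/(-269830) + a(-217)/425220 = (-269 - 1*578)/(-269830) + (22/(-217)³)/425220 = (-269 - 578)*(-1/269830) + (22*(-1/10218313))*(1/425220) = -847*(-1/269830) - 22/10218313*1/425220 = 7/2230 - 11/2172515526930 = 760380433199/242235481252695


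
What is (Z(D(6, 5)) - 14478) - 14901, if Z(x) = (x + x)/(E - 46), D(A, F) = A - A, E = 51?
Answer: -29379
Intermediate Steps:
D(A, F) = 0
Z(x) = 2*x/5 (Z(x) = (x + x)/(51 - 46) = (2*x)/5 = (2*x)*(1/5) = 2*x/5)
(Z(D(6, 5)) - 14478) - 14901 = ((2/5)*0 - 14478) - 14901 = (0 - 14478) - 14901 = -14478 - 14901 = -29379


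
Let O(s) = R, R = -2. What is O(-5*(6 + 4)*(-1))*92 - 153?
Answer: -337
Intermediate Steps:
O(s) = -2
O(-5*(6 + 4)*(-1))*92 - 153 = -2*92 - 153 = -184 - 153 = -337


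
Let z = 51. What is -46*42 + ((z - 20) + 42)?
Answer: -1859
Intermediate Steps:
-46*42 + ((z - 20) + 42) = -46*42 + ((51 - 20) + 42) = -1932 + (31 + 42) = -1932 + 73 = -1859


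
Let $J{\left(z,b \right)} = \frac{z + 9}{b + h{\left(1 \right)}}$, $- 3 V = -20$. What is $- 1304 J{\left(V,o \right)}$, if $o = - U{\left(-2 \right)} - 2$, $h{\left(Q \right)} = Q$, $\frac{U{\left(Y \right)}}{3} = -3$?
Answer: $- \frac{7661}{3} \approx -2553.7$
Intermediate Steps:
$V = \frac{20}{3}$ ($V = \left(- \frac{1}{3}\right) \left(-20\right) = \frac{20}{3} \approx 6.6667$)
$U{\left(Y \right)} = -9$ ($U{\left(Y \right)} = 3 \left(-3\right) = -9$)
$o = 7$ ($o = \left(-1\right) \left(-9\right) - 2 = 9 - 2 = 7$)
$J{\left(z,b \right)} = \frac{9 + z}{1 + b}$ ($J{\left(z,b \right)} = \frac{z + 9}{b + 1} = \frac{9 + z}{1 + b}$)
$- 1304 J{\left(V,o \right)} = - 1304 \frac{9 + \frac{20}{3}}{1 + 7} = - 1304 \cdot \frac{1}{8} \cdot \frac{47}{3} = \left(-1304\right) \frac{47}{24} = - \frac{7661}{3}$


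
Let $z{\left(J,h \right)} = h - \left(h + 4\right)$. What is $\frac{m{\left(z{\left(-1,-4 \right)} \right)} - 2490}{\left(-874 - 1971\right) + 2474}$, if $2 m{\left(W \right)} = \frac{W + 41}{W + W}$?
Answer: $\frac{39877}{5936} \approx 6.7178$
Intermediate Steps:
$z{\left(J,h \right)} = -4$ ($z{\left(J,h \right)} = h - \left(4 + h\right) = -4$)
$m{\left(W \right)} = \frac{41 + W}{4 W}$ ($m{\left(W \right)} = \frac{\left(W + 41\right) \frac{1}{W + W}}{2} = \frac{\left(41 + W\right) \frac{1}{2 W}}{2} = \frac{\frac{1}{2} \frac{1}{W} \left(41 + W\right)}{2} = \frac{41 + W}{4 W}$)
$\frac{m{\left(z{\left(-1,-4 \right)} \right)} - 2490}{\left(-874 - 1971\right) + 2474} = \frac{\frac{41 - 4}{4 \left(-4\right)} - 2490}{\left(-874 - 1971\right) + 2474} = \frac{\frac{1}{4} \left(- \frac{1}{4}\right) 37 - 2490}{-2845 + 2474} = \frac{- \frac{37}{16} - 2490}{-371} = \left(- \frac{39877}{16}\right) \left(- \frac{1}{371}\right) = \frac{39877}{5936}$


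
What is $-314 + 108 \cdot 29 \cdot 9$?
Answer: $27874$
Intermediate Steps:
$-314 + 108 \cdot 29 \cdot 9 = -314 + 108 \cdot 261 = -314 + 28188 = 27874$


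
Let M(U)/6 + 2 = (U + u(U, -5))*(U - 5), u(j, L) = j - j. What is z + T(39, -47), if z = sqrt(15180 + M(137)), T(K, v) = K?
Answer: 39 + 2*sqrt(30918) ≈ 390.67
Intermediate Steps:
u(j, L) = 0
M(U) = -12 + 6*U*(-5 + U) (M(U) = -12 + 6*((U + 0)*(U - 5)) = -12 + 6*(U*(-5 + U)) = -12 + 6*U*(-5 + U))
z = 2*sqrt(30918) (z = sqrt(15180 + (-12 - 30*137 + 6*137**2)) = sqrt(15180 + (-12 - 4110 + 6*18769)) = sqrt(15180 + (-12 - 4110 + 112614)) = sqrt(15180 + 108492) = sqrt(123672) = 2*sqrt(30918) ≈ 351.67)
z + T(39, -47) = 2*sqrt(30918) + 39 = 39 + 2*sqrt(30918)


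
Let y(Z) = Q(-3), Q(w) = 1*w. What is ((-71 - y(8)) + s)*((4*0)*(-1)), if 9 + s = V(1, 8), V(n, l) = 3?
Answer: 0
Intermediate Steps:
s = -6 (s = -9 + 3 = -6)
Q(w) = w
y(Z) = -3
((-71 - y(8)) + s)*((4*0)*(-1)) = ((-71 - 1*(-3)) - 6)*((4*0)*(-1)) = ((-71 + 3) - 6)*(0*(-1)) = (-68 - 6)*0 = -74*0 = 0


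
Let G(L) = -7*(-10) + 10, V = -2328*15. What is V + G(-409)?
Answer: -34840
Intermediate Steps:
V = -34920
G(L) = 80 (G(L) = 70 + 10 = 80)
V + G(-409) = -34920 + 80 = -34840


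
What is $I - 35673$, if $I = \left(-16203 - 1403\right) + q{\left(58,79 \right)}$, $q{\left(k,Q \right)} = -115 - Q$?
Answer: $-53473$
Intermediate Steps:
$I = -17800$ ($I = \left(-16203 - 1403\right) - 194 = -17606 - 194 = -17800$)
$I - 35673 = -17800 - 35673 = -53473$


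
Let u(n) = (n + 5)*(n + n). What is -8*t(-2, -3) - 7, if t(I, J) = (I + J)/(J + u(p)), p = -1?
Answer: -117/11 ≈ -10.636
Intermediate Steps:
u(n) = 2*n*(5 + n) (u(n) = (5 + n)*(2*n) = 2*n*(5 + n))
t(I, J) = (I + J)/(-8 + J) (t(I, J) = (I + J)/(J + 2*(-1)*(5 - 1)) = (I + J)/(J + 2*(-1)*4) = (I + J)/(J - 8) = (I + J)/(-8 + J))
-8*t(-2, -3) - 7 = -8*(-2 - 3)/(-8 - 3) - 7 = -8*(-5)/(-11) - 7 = -(-8)*(-5)/11 - 7 = -8*5/11 - 7 = -40/11 - 7 = -117/11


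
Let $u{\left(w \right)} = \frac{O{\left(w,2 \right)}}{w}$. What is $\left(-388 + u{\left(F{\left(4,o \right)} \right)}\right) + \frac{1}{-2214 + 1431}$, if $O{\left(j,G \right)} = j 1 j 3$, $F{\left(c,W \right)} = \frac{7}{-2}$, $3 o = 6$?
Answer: $- \frac{624053}{1566} \approx -398.5$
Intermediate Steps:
$o = 2$ ($o = \frac{1}{3} \cdot 6 = 2$)
$F{\left(c,W \right)} = - \frac{7}{2}$ ($F{\left(c,W \right)} = 7 \left(- \frac{1}{2}\right) = - \frac{7}{2}$)
$O{\left(j,G \right)} = 3 j^{2}$ ($O{\left(j,G \right)} = j j 3 = j 3 j = 3 j^{2}$)
$u{\left(w \right)} = 3 w$ ($u{\left(w \right)} = \frac{3 w^{2}}{w} = 3 w$)
$\left(-388 + u{\left(F{\left(4,o \right)} \right)}\right) + \frac{1}{-2214 + 1431} = \left(-388 + 3 \left(- \frac{7}{2}\right)\right) + \frac{1}{-2214 + 1431} = \left(-388 - \frac{21}{2}\right) + \frac{1}{-783} = - \frac{797}{2} - \frac{1}{783} = - \frac{624053}{1566}$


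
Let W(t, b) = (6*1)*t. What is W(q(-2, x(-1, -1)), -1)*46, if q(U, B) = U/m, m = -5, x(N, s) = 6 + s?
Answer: 552/5 ≈ 110.40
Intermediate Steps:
q(U, B) = -U/5 (q(U, B) = U/(-5) = U*(-⅕) = -U/5)
W(t, b) = 6*t
W(q(-2, x(-1, -1)), -1)*46 = (6*(-⅕*(-2)))*46 = (6*(⅖))*46 = (12/5)*46 = 552/5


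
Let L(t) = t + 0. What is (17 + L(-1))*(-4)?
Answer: -64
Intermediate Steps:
L(t) = t
(17 + L(-1))*(-4) = (17 - 1)*(-4) = 16*(-4) = -64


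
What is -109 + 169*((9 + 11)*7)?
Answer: 23551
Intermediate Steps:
-109 + 169*((9 + 11)*7) = -109 + 169*(20*7) = -109 + 169*140 = -109 + 23660 = 23551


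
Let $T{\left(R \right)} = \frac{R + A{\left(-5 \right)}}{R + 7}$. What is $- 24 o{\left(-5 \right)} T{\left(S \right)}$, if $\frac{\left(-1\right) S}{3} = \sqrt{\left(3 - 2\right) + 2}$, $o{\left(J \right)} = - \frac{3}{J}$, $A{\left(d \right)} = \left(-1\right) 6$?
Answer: $\frac{2484}{55} + \frac{1404 \sqrt{3}}{55} \approx 89.378$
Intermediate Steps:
$A{\left(d \right)} = -6$
$S = - 3 \sqrt{3}$ ($S = - 3 \sqrt{\left(3 - 2\right) + 2} = - 3 \sqrt{1 + 2} = - 3 \sqrt{3} \approx -5.1962$)
$T{\left(R \right)} = \frac{-6 + R}{7 + R}$ ($T{\left(R \right)} = \frac{R - 6}{R + 7} = \frac{-6 + R}{7 + R}$)
$- 24 o{\left(-5 \right)} T{\left(S \right)} = - 24 \left(- \frac{3}{-5}\right) \frac{-6 - 3 \sqrt{3}}{7 - 3 \sqrt{3}} = - 24 \left(\left(-3\right) \left(- \frac{1}{5}\right)\right) \frac{-6 - 3 \sqrt{3}}{7 - 3 \sqrt{3}} = \left(-24\right) \frac{3}{5} \frac{-6 - 3 \sqrt{3}}{7 - 3 \sqrt{3}} = - \frac{72 \frac{-6 - 3 \sqrt{3}}{7 - 3 \sqrt{3}}}{5} = - \frac{72 \left(-6 - 3 \sqrt{3}\right)}{5 \left(7 - 3 \sqrt{3}\right)}$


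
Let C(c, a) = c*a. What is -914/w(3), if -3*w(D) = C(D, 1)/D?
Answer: 2742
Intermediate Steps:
C(c, a) = a*c
w(D) = -⅓ (w(D) = -1*D/(3*D) = -D/(3*D) = -⅓*1 = -⅓)
-914/w(3) = -914/(-⅓) = -914*(-3) = 2742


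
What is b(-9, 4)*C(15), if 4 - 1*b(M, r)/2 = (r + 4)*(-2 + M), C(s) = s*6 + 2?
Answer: 16928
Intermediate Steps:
C(s) = 2 + 6*s (C(s) = 6*s + 2 = 2 + 6*s)
b(M, r) = 8 - 2*(-2 + M)*(4 + r) (b(M, r) = 8 - 2*(r + 4)*(-2 + M) = 8 - 2*(4 + r)*(-2 + M) = 8 - 2*(-2 + M)*(4 + r))
b(-9, 4)*C(15) = (24 - 8*(-9) + 4*4 - 2*(-9)*4)*(2 + 6*15) = (24 + 72 + 16 + 72)*(2 + 90) = 184*92 = 16928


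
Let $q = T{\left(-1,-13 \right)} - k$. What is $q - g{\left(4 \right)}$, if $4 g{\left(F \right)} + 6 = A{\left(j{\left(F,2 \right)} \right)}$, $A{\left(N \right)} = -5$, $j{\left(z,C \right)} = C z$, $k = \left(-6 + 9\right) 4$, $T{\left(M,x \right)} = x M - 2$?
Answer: $\frac{7}{4} \approx 1.75$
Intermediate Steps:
$T{\left(M,x \right)} = -2 + M x$ ($T{\left(M,x \right)} = M x - 2 = -2 + M x$)
$k = 12$ ($k = 3 \cdot 4 = 12$)
$g{\left(F \right)} = - \frac{11}{4}$ ($g{\left(F \right)} = - \frac{3}{2} + \frac{1}{4} \left(-5\right) = - \frac{3}{2} - \frac{5}{4} = - \frac{11}{4}$)
$q = -1$ ($q = \left(-2 - -13\right) - 12 = \left(-2 + 13\right) - 12 = 11 - 12 = -1$)
$q - g{\left(4 \right)} = -1 - - \frac{11}{4} = -1 + \frac{11}{4} = \frac{7}{4}$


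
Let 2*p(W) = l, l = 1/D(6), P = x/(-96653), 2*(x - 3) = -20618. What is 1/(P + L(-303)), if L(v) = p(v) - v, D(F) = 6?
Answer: 1159836/351650633 ≈ 0.0032983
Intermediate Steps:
x = -10306 (x = 3 + (1/2)*(-20618) = 3 - 10309 = -10306)
P = 10306/96653 (P = -10306/(-96653) = -10306*(-1/96653) = 10306/96653 ≈ 0.10663)
l = 1/6 ≈ 0.16667
p(W) = 1/12 (p(W) = (1/2)*(1/6) = 1/12)
L(v) = 1/12 - v
1/(P + L(-303)) = 1/(10306/96653 + (1/12 - 1*(-303))) = 1/(10306/96653 + (1/12 + 303)) = 1/(10306/96653 + 3637/12) = 1/(351650633/1159836) = 1159836/351650633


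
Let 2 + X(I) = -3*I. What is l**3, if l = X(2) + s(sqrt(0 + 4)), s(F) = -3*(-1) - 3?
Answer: -512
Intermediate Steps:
s(F) = 0 (s(F) = 3 - 3 = 0)
X(I) = -2 - 3*I
l = -8 (l = (-2 - 3*2) + 0 = (-2 - 6) + 0 = -8 + 0 = -8)
l**3 = (-8)**3 = -512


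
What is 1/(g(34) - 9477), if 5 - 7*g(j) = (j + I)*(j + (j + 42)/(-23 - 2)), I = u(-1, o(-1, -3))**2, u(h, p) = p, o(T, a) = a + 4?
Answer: -35/337088 ≈ -0.00010383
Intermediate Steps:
o(T, a) = 4 + a
I = 1 (I = (4 - 3)**2 = 1**2 = 1)
g(j) = 5/7 - (1 + j)*(-42/25 + 24*j/25)/7 (g(j) = 5/7 - (j + 1)*(j + (j + 42)/(-23 - 2))/7 = 5/7 - (1 + j)*(j + (42 + j)/(-25))/7 = 5/7 - (1 + j)*(j + (42 + j)*(-1/25))/7 = 5/7 - (1 + j)*(j + (-42/25 - j/25))/7 = 5/7 - (1 + j)*(-42/25 + 24*j/25)/7)
1/(g(34) - 9477) = 1/((167/175 - 24/175*34**2 + (18/175)*34) - 9477) = 1/((167/175 - 24/175*1156 + 612/175) - 9477) = 1/((167/175 - 27744/175 + 612/175) - 9477) = 1/(-5393/35 - 9477) = 1/(-337088/35) = -35/337088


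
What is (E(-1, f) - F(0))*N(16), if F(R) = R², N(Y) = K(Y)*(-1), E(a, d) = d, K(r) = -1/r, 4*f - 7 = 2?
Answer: 9/64 ≈ 0.14063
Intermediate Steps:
f = 9/4 (f = 7/4 + (¼)*2 = 7/4 + ½ = 9/4 ≈ 2.2500)
N(Y) = 1/Y (N(Y) = -1/Y*(-1) = 1/Y)
(E(-1, f) - F(0))*N(16) = (9/4 - 1*0²)/16 = (9/4 - 1*0)*(1/16) = (9/4 + 0)*(1/16) = (9/4)*(1/16) = 9/64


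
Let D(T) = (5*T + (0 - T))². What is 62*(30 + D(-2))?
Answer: 5828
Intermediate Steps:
D(T) = 16*T² (D(T) = (5*T - T)² = (4*T)² = 16*T²)
62*(30 + D(-2)) = 62*(30 + 16*(-2)²) = 62*(30 + 16*4) = 62*(30 + 64) = 62*94 = 5828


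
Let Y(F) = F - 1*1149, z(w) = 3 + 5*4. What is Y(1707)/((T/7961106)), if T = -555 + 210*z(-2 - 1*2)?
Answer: 493588572/475 ≈ 1.0391e+6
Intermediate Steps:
z(w) = 23 (z(w) = 3 + 20 = 23)
T = 4275 (T = -555 + 210*23 = -555 + 4830 = 4275)
Y(F) = -1149 + F (Y(F) = F - 1149 = -1149 + F)
Y(1707)/((T/7961106)) = (-1149 + 1707)/((4275/7961106)) = 558/((4275*(1/7961106))) = 558/(1425/2653702) = 558*(2653702/1425) = 493588572/475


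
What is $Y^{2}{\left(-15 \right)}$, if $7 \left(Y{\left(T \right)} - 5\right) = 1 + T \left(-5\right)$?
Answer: $\frac{12321}{49} \approx 251.45$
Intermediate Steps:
$Y{\left(T \right)} = \frac{36}{7} - \frac{5 T}{7}$ ($Y{\left(T \right)} = 5 + \frac{1 + T \left(-5\right)}{7} = 5 + \frac{1 - 5 T}{7} = 5 - \left(- \frac{1}{7} + \frac{5 T}{7}\right) = \frac{36}{7} - \frac{5 T}{7}$)
$Y^{2}{\left(-15 \right)} = \left(\frac{36}{7} - - \frac{75}{7}\right)^{2} = \left(\frac{36}{7} + \frac{75}{7}\right)^{2} = \left(\frac{111}{7}\right)^{2} = \frac{12321}{49}$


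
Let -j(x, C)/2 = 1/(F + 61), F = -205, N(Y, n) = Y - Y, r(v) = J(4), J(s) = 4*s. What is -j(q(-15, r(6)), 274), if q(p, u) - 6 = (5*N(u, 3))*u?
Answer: -1/72 ≈ -0.013889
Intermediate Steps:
r(v) = 16 (r(v) = 4*4 = 16)
N(Y, n) = 0
q(p, u) = 6 (q(p, u) = 6 + (5*0)*u = 6 + 0*u = 6 + 0 = 6)
j(x, C) = 1/72 (j(x, C) = -2/(-205 + 61) = -2/(-144) = -2*(-1/144) = 1/72)
-j(q(-15, r(6)), 274) = -1*1/72 = -1/72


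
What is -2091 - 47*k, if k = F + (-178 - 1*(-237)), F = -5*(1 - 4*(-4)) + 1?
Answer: -916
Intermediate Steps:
F = -84 (F = -5*(1 + 16) + 1 = -5*17 + 1 = -85 + 1 = -84)
k = -25 (k = -84 + (-178 - 1*(-237)) = -84 + (-178 + 237) = -84 + 59 = -25)
-2091 - 47*k = -2091 - 47*(-25) = -2091 + 1175 = -916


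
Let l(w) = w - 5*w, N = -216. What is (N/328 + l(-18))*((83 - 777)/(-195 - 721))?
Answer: 1014975/18778 ≈ 54.051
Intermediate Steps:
l(w) = -4*w
(N/328 + l(-18))*((83 - 777)/(-195 - 721)) = (-216/328 - 4*(-18))*((83 - 777)/(-195 - 721)) = (-216*1/328 + 72)*(-694/(-916)) = (-27/41 + 72)*(-694*(-1/916)) = (2925/41)*(347/458) = 1014975/18778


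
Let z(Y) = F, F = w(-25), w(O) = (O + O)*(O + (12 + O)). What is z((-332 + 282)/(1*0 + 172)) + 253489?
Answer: 255389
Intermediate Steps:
w(O) = 2*O*(12 + 2*O) (w(O) = (2*O)*(12 + 2*O) = 2*O*(12 + 2*O))
F = 1900 (F = 4*(-25)*(6 - 25) = 4*(-25)*(-19) = 1900)
z(Y) = 1900
z((-332 + 282)/(1*0 + 172)) + 253489 = 1900 + 253489 = 255389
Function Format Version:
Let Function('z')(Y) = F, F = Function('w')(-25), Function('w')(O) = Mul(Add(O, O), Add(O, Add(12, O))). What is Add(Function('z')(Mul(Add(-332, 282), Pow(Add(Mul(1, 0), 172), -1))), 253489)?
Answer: 255389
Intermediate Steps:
Function('w')(O) = Mul(2, O, Add(12, Mul(2, O))) (Function('w')(O) = Mul(Mul(2, O), Add(12, Mul(2, O))) = Mul(2, O, Add(12, Mul(2, O))))
F = 1900 (F = Mul(4, -25, Add(6, -25)) = Mul(4, -25, -19) = 1900)
Function('z')(Y) = 1900
Add(Function('z')(Mul(Add(-332, 282), Pow(Add(Mul(1, 0), 172), -1))), 253489) = Add(1900, 253489) = 255389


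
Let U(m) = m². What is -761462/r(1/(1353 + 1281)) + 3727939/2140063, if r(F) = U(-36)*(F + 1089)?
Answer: 797186580113657/662970365017308 ≈ 1.2024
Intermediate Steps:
r(F) = 1411344 + 1296*F (r(F) = (-36)²*(F + 1089) = 1296*(1089 + F) = 1411344 + 1296*F)
-761462/r(1/(1353 + 1281)) + 3727939/2140063 = -761462/(1411344 + 1296/(1353 + 1281)) + 3727939/2140063 = -761462/(1411344 + 1296/2634) + 3727939*(1/2140063) = -761462/(1411344 + 1296*(1/2634)) + 3727939/2140063 = -761462/(1411344 + 216/439) + 3727939/2140063 = -761462/619580232/439 + 3727939/2140063 = -761462*439/619580232 + 3727939/2140063 = -167140909/309790116 + 3727939/2140063 = 797186580113657/662970365017308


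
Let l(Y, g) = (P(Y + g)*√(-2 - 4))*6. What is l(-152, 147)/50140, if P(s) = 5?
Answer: 3*I*√6/5014 ≈ 0.0014656*I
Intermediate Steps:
l(Y, g) = 30*I*√6 (l(Y, g) = (5*√(-2 - 4))*6 = (5*√(-6))*6 = (5*(I*√6))*6 = (5*I*√6)*6 = 30*I*√6)
l(-152, 147)/50140 = (30*I*√6)/50140 = (30*I*√6)*(1/50140) = 3*I*√6/5014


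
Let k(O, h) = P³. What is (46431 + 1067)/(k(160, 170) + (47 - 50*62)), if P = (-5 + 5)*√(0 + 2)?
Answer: -47498/3053 ≈ -15.558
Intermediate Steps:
P = 0 (P = 0*√2 = 0)
k(O, h) = 0 (k(O, h) = 0³ = 0)
(46431 + 1067)/(k(160, 170) + (47 - 50*62)) = (46431 + 1067)/(0 + (47 - 50*62)) = 47498/(0 + (47 - 3100)) = 47498/(0 - 3053) = 47498/(-3053) = 47498*(-1/3053) = -47498/3053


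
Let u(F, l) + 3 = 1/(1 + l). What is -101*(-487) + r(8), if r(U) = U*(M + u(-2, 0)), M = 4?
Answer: 49203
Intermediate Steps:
u(F, l) = -3 + 1/(1 + l)
r(U) = 2*U (r(U) = U*(4 + (-2 - 3*0)/(1 + 0)) = U*(4 + (-2 + 0)/1) = U*(4 + 1*(-2)) = U*(4 - 2) = U*2 = 2*U)
-101*(-487) + r(8) = -101*(-487) + 2*8 = 49187 + 16 = 49203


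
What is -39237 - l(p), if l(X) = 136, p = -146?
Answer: -39373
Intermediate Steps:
-39237 - l(p) = -39237 - 1*136 = -39237 - 136 = -39373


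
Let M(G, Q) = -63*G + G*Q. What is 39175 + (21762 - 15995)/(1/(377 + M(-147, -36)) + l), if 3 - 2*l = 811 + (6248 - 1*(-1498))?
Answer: 2501457381265/63855609 ≈ 39174.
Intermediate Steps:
l = -4277 (l = 3/2 - (811 + (6248 - 1*(-1498)))/2 = 3/2 - (811 + (6248 + 1498))/2 = 3/2 - (811 + 7746)/2 = 3/2 - ½*8557 = 3/2 - 8557/2 = -4277)
39175 + (21762 - 15995)/(1/(377 + M(-147, -36)) + l) = 39175 + (21762 - 15995)/(1/(377 - 147*(-63 - 36)) - 4277) = 39175 + 5767/(1/(377 - 147*(-99)) - 4277) = 39175 + 5767/(1/(377 + 14553) - 4277) = 39175 + 5767/(1/14930 - 4277) = 39175 + 5767/(-63855609/14930) = 39175 + 5767*(-14930/63855609) = 39175 - 86101310/63855609 = 2501457381265/63855609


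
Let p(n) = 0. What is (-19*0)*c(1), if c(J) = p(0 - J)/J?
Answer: 0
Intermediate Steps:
c(J) = 0 (c(J) = 0/J = 0)
(-19*0)*c(1) = -19*0*0 = 0*0 = 0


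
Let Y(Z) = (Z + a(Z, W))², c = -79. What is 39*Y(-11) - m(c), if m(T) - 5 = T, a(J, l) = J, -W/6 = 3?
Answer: 18950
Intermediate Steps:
W = -18 (W = -6*3 = -18)
Y(Z) = 4*Z² (Y(Z) = (Z + Z)² = (2*Z)² = 4*Z²)
m(T) = 5 + T
39*Y(-11) - m(c) = 39*(4*(-11)²) - (5 - 79) = 39*(4*121) - 1*(-74) = 39*484 + 74 = 18876 + 74 = 18950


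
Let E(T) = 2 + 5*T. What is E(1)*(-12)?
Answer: -84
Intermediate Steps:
E(1)*(-12) = (2 + 5*1)*(-12) = (2 + 5)*(-12) = 7*(-12) = -84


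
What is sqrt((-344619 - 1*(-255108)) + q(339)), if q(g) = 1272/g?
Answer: I*sqrt(1142918047)/113 ≈ 299.18*I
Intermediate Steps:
sqrt((-344619 - 1*(-255108)) + q(339)) = sqrt((-344619 - 1*(-255108)) + 1272/339) = sqrt((-344619 + 255108) + 1272*(1/339)) = sqrt(-89511 + 424/113) = sqrt(-10114319/113) = I*sqrt(1142918047)/113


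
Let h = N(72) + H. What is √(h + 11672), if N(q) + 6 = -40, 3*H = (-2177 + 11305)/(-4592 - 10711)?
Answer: √2722551149506/15303 ≈ 107.82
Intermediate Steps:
H = -9128/45909 (H = ((-2177 + 11305)/(-4592 - 10711))/3 = (9128/(-15303))/3 = (9128*(-1/15303))/3 = (⅓)*(-9128/15303) = -9128/45909 ≈ -0.19883)
N(q) = -46 (N(q) = -6 - 40 = -46)
h = -2120942/45909 (h = -46 - 9128/45909 = -2120942/45909 ≈ -46.199)
√(h + 11672) = √(-2120942/45909 + 11672) = √(533728906/45909) = √2722551149506/15303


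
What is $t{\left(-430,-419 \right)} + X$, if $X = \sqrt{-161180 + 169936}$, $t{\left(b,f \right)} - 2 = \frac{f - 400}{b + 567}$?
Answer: $- \frac{545}{137} + 2 \sqrt{2189} \approx 89.595$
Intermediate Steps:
$t{\left(b,f \right)} = 2 + \frac{-400 + f}{567 + b}$ ($t{\left(b,f \right)} = 2 + \frac{f - 400}{b + 567} = 2 + \frac{-400 + f}{567 + b}$)
$X = 2 \sqrt{2189}$ ($X = \sqrt{8756} = 2 \sqrt{2189} \approx 93.573$)
$t{\left(-430,-419 \right)} + X = \frac{734 - 419 + 2 \left(-430\right)}{567 - 430} + 2 \sqrt{2189} = \frac{734 - 419 - 860}{137} + 2 \sqrt{2189} = \frac{1}{137} \left(-545\right) + 2 \sqrt{2189} = - \frac{545}{137} + 2 \sqrt{2189}$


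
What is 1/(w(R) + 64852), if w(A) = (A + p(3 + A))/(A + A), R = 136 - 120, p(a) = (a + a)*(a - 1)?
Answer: 8/518991 ≈ 1.5415e-5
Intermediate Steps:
p(a) = 2*a*(-1 + a) (p(a) = (2*a)*(-1 + a) = 2*a*(-1 + a))
R = 16
w(A) = (A + 2*(2 + A)*(3 + A))/(2*A) (w(A) = (A + 2*(3 + A)*(-1 + (3 + A)))/(A + A) = (A + 2*(3 + A)*(2 + A))/((2*A)) = (A + 2*(2 + A)*(3 + A))*(1/(2*A)) = (A + 2*(2 + A)*(3 + A))/(2*A))
1/(w(R) + 64852) = 1/((11/2 + 16 + 6/16) + 64852) = 1/((11/2 + 16 + 6*(1/16)) + 64852) = 1/((11/2 + 16 + 3/8) + 64852) = 1/(175/8 + 64852) = 1/(518991/8) = 8/518991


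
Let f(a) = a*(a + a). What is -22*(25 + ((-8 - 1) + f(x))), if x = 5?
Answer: -1452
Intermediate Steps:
f(a) = 2*a² (f(a) = a*(2*a) = 2*a²)
-22*(25 + ((-8 - 1) + f(x))) = -22*(25 + ((-8 - 1) + 2*5²)) = -22*(25 + (-9 + 2*25)) = -22*(25 + (-9 + 50)) = -22*(25 + 41) = -22*66 = -1452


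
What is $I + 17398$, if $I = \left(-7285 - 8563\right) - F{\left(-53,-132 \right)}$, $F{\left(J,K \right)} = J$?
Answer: $1603$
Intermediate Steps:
$I = -15795$ ($I = \left(-7285 - 8563\right) - -53 = \left(-7285 - 8563\right) + 53 = -15848 + 53 = -15795$)
$I + 17398 = -15795 + 17398 = 1603$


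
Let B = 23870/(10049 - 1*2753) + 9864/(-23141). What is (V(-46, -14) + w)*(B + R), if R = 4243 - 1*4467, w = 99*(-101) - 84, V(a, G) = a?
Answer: 189103471540501/84418368 ≈ 2.2401e+6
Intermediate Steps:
w = -10083 (w = -9999 - 84 = -10083)
B = 240203963/84418368 (B = 23870/(10049 - 2753) + 9864*(-1/23141) = 23870/7296 - 9864/23141 = 23870*(1/7296) - 9864/23141 = 11935/3648 - 9864/23141 = 240203963/84418368 ≈ 2.8454)
R = -224 (R = 4243 - 4467 = -224)
(V(-46, -14) + w)*(B + R) = (-46 - 10083)*(240203963/84418368 - 224) = -10129*(-18669510469/84418368) = 189103471540501/84418368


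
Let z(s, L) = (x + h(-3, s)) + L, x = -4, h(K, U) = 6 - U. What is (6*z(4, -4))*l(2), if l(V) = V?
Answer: -72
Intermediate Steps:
z(s, L) = 2 + L - s (z(s, L) = (-4 + (6 - s)) + L = (2 - s) + L = 2 + L - s)
(6*z(4, -4))*l(2) = (6*(2 - 4 - 1*4))*2 = (6*(2 - 4 - 4))*2 = (6*(-6))*2 = -36*2 = -72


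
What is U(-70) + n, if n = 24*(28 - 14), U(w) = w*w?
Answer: 5236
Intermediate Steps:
U(w) = w**2
n = 336 (n = 24*14 = 336)
U(-70) + n = (-70)**2 + 336 = 4900 + 336 = 5236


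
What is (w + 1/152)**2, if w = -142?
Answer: 465825889/23104 ≈ 20162.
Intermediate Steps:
(w + 1/152)**2 = (-142 + 1/152)**2 = (-21583/152)**2 = 465825889/23104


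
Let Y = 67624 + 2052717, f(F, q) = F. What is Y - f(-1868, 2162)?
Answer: 2122209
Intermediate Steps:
Y = 2120341
Y - f(-1868, 2162) = 2120341 - 1*(-1868) = 2120341 + 1868 = 2122209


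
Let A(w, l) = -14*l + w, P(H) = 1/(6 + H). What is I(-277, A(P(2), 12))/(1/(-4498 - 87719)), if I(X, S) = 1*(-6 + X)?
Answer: 26097411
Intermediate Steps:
A(w, l) = w - 14*l
I(X, S) = -6 + X
I(-277, A(P(2), 12))/(1/(-4498 - 87719)) = (-6 - 277)/(1/(-4498 - 87719)) = -283/(1/(-92217)) = -283/(-1/92217) = -283*(-92217) = 26097411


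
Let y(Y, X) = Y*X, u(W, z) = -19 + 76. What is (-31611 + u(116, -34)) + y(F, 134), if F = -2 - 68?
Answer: -40934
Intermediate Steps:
u(W, z) = 57
F = -70
y(Y, X) = X*Y
(-31611 + u(116, -34)) + y(F, 134) = (-31611 + 57) + 134*(-70) = -31554 - 9380 = -40934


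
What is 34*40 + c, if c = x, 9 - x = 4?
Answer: 1365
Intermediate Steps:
x = 5 (x = 9 - 1*4 = 9 - 4 = 5)
c = 5
34*40 + c = 34*40 + 5 = 1360 + 5 = 1365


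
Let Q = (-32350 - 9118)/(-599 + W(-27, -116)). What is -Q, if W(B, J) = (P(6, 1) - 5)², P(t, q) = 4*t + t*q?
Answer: 20734/13 ≈ 1594.9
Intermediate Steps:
P(t, q) = 4*t + q*t
W(B, J) = 625 (W(B, J) = (6*(4 + 1) - 5)² = (6*5 - 5)² = (30 - 5)² = 25² = 625)
Q = -20734/13 (Q = (-32350 - 9118)/(-599 + 625) = -41468/26 = -41468*1/26 = -20734/13 ≈ -1594.9)
-Q = -1*(-20734/13) = 20734/13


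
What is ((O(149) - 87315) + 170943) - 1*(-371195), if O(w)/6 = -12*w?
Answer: 444095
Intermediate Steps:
O(w) = -72*w (O(w) = 6*(-12*w) = -72*w)
((O(149) - 87315) + 170943) - 1*(-371195) = ((-72*149 - 87315) + 170943) - 1*(-371195) = ((-10728 - 87315) + 170943) + 371195 = (-98043 + 170943) + 371195 = 72900 + 371195 = 444095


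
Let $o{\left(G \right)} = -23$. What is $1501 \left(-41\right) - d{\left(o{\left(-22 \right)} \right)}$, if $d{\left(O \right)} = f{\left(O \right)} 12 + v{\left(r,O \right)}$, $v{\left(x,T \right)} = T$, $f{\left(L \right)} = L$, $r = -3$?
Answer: $-61242$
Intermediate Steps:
$d{\left(O \right)} = 13 O$ ($d{\left(O \right)} = O 12 + O = 12 O + O = 13 O$)
$1501 \left(-41\right) - d{\left(o{\left(-22 \right)} \right)} = 1501 \left(-41\right) - 13 \left(-23\right) = -61541 - -299 = -61541 + 299 = -61242$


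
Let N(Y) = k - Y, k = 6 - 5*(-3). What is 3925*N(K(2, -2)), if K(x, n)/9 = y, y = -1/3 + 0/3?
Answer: 94200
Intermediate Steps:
y = -1/3 (y = -1*1/3 + 0*(1/3) = -1/3 + 0 = -1/3 ≈ -0.33333)
k = 21 (k = 6 + 15 = 21)
K(x, n) = -3 (K(x, n) = 9*(-1/3) = -3)
N(Y) = 21 - Y
3925*N(K(2, -2)) = 3925*(21 - 1*(-3)) = 3925*(21 + 3) = 3925*24 = 94200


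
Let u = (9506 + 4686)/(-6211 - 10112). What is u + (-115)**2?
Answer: 215857483/16323 ≈ 13224.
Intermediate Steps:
u = -14192/16323 (u = 14192/(-16323) = 14192*(-1/16323) = -14192/16323 ≈ -0.86945)
u + (-115)**2 = -14192/16323 + (-115)**2 = -14192/16323 + 13225 = 215857483/16323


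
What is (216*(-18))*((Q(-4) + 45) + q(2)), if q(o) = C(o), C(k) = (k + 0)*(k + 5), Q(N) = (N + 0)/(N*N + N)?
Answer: -228096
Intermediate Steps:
Q(N) = N/(N + N²) (Q(N) = N/(N² + N) = N/(N + N²))
C(k) = k*(5 + k)
q(o) = o*(5 + o)
(216*(-18))*((Q(-4) + 45) + q(2)) = (216*(-18))*((1/(1 - 4) + 45) + 2*(5 + 2)) = -3888*((1/(-3) + 45) + 2*7) = -3888*((-⅓ + 45) + 14) = -3888*(134/3 + 14) = -3888*176/3 = -228096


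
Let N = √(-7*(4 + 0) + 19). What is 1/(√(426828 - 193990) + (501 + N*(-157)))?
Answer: 1/(501 + √232838 - 471*I) ≈ 0.00082707 + 0.00039607*I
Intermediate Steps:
N = 3*I (N = √(-7*4 + 19) = √(-28 + 19) = √(-9) = 3*I ≈ 3.0*I)
1/(√(426828 - 193990) + (501 + N*(-157))) = 1/(√(426828 - 193990) + (501 + (3*I)*(-157))) = 1/(√232838 + (501 - 471*I)) = 1/(501 + √232838 - 471*I)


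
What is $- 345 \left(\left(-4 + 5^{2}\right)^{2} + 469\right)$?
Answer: $-313950$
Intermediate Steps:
$- 345 \left(\left(-4 + 5^{2}\right)^{2} + 469\right) = - 345 \left(\left(-4 + 25\right)^{2} + 469\right) = - 345 \left(21^{2} + 469\right) = - 345 \left(441 + 469\right) = \left(-345\right) 910 = -313950$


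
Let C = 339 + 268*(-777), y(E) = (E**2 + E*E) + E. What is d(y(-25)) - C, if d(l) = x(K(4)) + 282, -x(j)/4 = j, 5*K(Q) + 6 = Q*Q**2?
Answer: 1040663/5 ≈ 2.0813e+5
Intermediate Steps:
K(Q) = -6/5 + Q**3/5 (K(Q) = -6/5 + (Q*Q**2)/5 = -6/5 + Q**3/5)
x(j) = -4*j
y(E) = E + 2*E**2 (y(E) = (E**2 + E**2) + E = 2*E**2 + E = E + 2*E**2)
d(l) = 1178/5 (d(l) = -4*(-6/5 + (1/5)*4**3) + 282 = -4*(-6/5 + (1/5)*64) + 282 = -4*(-6/5 + 64/5) + 282 = -4*58/5 + 282 = -232/5 + 282 = 1178/5)
C = -207897 (C = 339 - 208236 = -207897)
d(y(-25)) - C = 1178/5 - 1*(-207897) = 1178/5 + 207897 = 1040663/5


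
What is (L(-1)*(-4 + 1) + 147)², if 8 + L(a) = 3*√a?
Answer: 29160 - 3078*I ≈ 29160.0 - 3078.0*I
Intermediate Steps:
L(a) = -8 + 3*√a
(L(-1)*(-4 + 1) + 147)² = ((-8 + 3*√(-1))*(-4 + 1) + 147)² = ((-8 + 3*I)*(-3) + 147)² = ((24 - 9*I) + 147)² = (171 - 9*I)²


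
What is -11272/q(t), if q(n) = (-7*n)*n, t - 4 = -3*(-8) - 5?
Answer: 11272/3703 ≈ 3.0440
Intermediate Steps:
t = 23 (t = 4 + (-3*(-8) - 5) = 4 + (24 - 5) = 4 + 19 = 23)
q(n) = -7*n²
-11272/q(t) = -11272/((-7*23²)) = -11272/((-7*529)) = -11272/(-3703) = -11272*(-1/3703) = 11272/3703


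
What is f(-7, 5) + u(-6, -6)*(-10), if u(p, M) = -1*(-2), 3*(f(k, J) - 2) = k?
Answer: -61/3 ≈ -20.333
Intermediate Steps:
f(k, J) = 2 + k/3
u(p, M) = 2
f(-7, 5) + u(-6, -6)*(-10) = (2 + (1/3)*(-7)) + 2*(-10) = (2 - 7/3) - 20 = -1/3 - 20 = -61/3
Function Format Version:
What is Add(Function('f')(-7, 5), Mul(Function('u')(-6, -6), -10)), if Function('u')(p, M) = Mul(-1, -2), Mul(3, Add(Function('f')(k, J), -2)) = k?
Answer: Rational(-61, 3) ≈ -20.333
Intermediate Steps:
Function('f')(k, J) = Add(2, Mul(Rational(1, 3), k))
Function('u')(p, M) = 2
Add(Function('f')(-7, 5), Mul(Function('u')(-6, -6), -10)) = Add(Add(2, Mul(Rational(1, 3), -7)), Mul(2, -10)) = Add(Add(2, Rational(-7, 3)), -20) = Add(Rational(-1, 3), -20) = Rational(-61, 3)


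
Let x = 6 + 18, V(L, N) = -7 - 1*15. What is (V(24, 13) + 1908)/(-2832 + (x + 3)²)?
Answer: -1886/2103 ≈ -0.89681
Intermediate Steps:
V(L, N) = -22 (V(L, N) = -7 - 15 = -22)
x = 24
(V(24, 13) + 1908)/(-2832 + (x + 3)²) = (-22 + 1908)/(-2832 + (24 + 3)²) = 1886/(-2832 + 27²) = 1886/(-2832 + 729) = 1886/(-2103) = 1886*(-1/2103) = -1886/2103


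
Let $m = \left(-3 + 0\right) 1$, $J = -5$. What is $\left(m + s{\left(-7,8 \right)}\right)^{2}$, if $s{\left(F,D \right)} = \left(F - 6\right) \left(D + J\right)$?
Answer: $1764$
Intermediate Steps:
$m = -3$ ($m = \left(-3\right) 1 = -3$)
$s{\left(F,D \right)} = \left(-6 + F\right) \left(-5 + D\right)$ ($s{\left(F,D \right)} = \left(F - 6\right) \left(D - 5\right) = \left(-6 + F\right) \left(-5 + D\right)$)
$\left(m + s{\left(-7,8 \right)}\right)^{2} = \left(-3 + \left(30 - 48 - -35 + 8 \left(-7\right)\right)\right)^{2} = \left(-3 + \left(30 - 48 + 35 - 56\right)\right)^{2} = \left(-3 - 39\right)^{2} = \left(-42\right)^{2} = 1764$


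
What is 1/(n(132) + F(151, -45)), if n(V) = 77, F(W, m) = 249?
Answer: 1/326 ≈ 0.0030675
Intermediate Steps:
1/(n(132) + F(151, -45)) = 1/(77 + 249) = 1/326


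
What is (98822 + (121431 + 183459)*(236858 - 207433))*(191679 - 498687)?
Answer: -2754318303000576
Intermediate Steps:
(98822 + (121431 + 183459)*(236858 - 207433))*(191679 - 498687) = (98822 + 304890*29425)*(-307008) = (98822 + 8971388250)*(-307008) = 8971487072*(-307008) = -2754318303000576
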